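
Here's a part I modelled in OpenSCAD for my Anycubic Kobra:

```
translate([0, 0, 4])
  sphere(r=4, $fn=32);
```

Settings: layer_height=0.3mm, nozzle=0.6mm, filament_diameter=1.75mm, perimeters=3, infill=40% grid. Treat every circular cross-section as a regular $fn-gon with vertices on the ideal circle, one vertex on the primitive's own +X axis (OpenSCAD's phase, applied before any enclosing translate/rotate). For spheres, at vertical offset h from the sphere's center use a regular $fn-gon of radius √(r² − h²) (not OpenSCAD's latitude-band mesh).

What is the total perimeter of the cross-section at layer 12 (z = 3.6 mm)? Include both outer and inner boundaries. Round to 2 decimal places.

24.97 mm

At z = 3.6 mm: the r=4 sphere contributes a regular 32-gon of circumradius √(4²−0.4²) = 3.980 (perimeter = 2·32·3.980·sin(180°/32) = 24.97 mm). Overall, the cross-section is a single solid region. Total boundary length (outer) = 24.97 mm.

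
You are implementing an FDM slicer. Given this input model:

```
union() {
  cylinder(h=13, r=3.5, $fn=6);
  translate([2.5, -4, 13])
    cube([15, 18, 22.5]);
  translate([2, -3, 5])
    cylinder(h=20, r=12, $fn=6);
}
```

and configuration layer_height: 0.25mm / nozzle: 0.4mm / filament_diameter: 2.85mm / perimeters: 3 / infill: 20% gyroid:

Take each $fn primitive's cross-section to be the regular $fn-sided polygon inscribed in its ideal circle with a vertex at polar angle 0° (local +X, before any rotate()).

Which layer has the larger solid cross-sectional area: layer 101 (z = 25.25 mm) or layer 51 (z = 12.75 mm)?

Layer 101 (z = 25.25): the cylinder does not reach this height (z outside [0, 13]); the cube at (2.5, -4) is present — its section is the full 15×18 rectangle (area 270.00 mm²); the cylinder at (2, -3) is absent (z outside [5, 25]); Taking the union: only the 15×18 cube at (2.5, -4) is present, so the union is just that shape — area = 270.00 mm². So its area = 270.00 mm². Layer 51 (z = 12.75): the cylinder: section is a regular 6-gon, circumradius r=3.5 (area = (6/2)·3.500²·sin(360°/6) = 31.83 mm²); the cube at (2.5, -4) does not reach this height (z outside [13, 35.5]); the r=12 cylinder at (2, -3) contributes a regular 6-gon of circumradius 12 (area = (6/2)·12.000²·sin(360°/6) = 374.12 mm²); Combining (union): the r=3.5 cylinder lies entirely inside the r=12 cylinder at (2, -3), so the union is just the r=12 cylinder at (2, -3) — area = 374.12 mm². So its area = 374.12 mm². Layer 51 is larger (374.12 vs 270.00 mm²).

layer 51 (z = 12.75 mm)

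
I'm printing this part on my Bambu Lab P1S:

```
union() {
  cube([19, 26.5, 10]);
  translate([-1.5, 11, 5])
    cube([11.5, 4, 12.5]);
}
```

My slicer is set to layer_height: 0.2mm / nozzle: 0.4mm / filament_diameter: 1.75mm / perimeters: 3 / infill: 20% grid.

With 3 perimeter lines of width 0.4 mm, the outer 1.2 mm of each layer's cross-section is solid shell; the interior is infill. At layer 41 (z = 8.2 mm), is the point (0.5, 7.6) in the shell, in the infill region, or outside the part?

shell

At z = 8.2 mm: the cube is present — its section is the full 19×26.5 rectangle; the cube at (-1.5, 11) is present — its section is the full 11.5×4 rectangle; Merging all regions: the regions partially overlap (shared area 40.00 mm²), so overlapping operands fuse into one piece — 1 connected region. Overall, the cross-section is a single solid region. The nearest boundary edge runs (0.00, 0.00)→(0.00, 11.00); distance from the point to it = 0.50 mm. The point is inside the cross-section, 0.50 mm from the nearest boundary — within the 1.2 mm shell band (3 × 0.4).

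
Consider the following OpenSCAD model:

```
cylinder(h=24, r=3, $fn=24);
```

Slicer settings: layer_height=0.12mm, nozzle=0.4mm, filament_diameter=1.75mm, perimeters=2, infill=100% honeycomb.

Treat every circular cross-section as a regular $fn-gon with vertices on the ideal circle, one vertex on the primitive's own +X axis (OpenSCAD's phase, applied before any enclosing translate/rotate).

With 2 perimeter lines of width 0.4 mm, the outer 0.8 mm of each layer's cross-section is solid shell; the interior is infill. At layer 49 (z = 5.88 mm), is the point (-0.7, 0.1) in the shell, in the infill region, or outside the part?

At z = 5.88 mm: the cylinder: section is a regular 24-gon, circumradius r=3. Overall, the cross-section is a single solid region. The nearest boundary edge runs (-2.90, 0.78)→(-3.00, 0.00); distance from the point to it = 2.27 mm. The point is inside the cross-section and 2.27 mm from the nearest boundary — more than the 0.8 mm shell width (2 × 0.4), so it's in the infill interior.

infill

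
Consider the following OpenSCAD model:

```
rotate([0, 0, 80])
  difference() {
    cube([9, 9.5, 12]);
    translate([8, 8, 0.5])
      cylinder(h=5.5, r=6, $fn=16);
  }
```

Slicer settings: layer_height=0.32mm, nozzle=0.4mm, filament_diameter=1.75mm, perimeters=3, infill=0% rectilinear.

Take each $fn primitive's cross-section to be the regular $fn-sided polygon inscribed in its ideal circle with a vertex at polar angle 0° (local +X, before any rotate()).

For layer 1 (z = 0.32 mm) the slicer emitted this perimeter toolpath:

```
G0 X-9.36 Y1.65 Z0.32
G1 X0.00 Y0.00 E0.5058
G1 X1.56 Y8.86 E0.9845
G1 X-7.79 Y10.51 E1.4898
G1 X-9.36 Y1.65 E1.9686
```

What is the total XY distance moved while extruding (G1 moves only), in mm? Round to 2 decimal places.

36.99 mm

Sum the Euclidean lengths of each G1 segment: total = 36.99 mm.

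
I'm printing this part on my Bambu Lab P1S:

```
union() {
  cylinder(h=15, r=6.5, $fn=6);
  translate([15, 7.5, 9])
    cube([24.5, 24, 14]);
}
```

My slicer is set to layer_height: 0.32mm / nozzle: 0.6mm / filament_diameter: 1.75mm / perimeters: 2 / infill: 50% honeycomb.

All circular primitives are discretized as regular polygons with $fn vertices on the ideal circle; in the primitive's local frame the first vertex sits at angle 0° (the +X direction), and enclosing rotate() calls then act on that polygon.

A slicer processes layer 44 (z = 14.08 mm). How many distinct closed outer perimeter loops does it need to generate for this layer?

At z = 14.08 mm: the r=6.5 cylinder contributes a regular 6-gon of circumradius 6.5; the 24.5×24 cube at (15, 7.5) contributes its full rectangle; Combining (union): the 2 present regions are separate (no shared area or edge), so areas and boundary lengths simply add and each stays a separate island — 2 connected regions. The result has 2 disconnected regions.

2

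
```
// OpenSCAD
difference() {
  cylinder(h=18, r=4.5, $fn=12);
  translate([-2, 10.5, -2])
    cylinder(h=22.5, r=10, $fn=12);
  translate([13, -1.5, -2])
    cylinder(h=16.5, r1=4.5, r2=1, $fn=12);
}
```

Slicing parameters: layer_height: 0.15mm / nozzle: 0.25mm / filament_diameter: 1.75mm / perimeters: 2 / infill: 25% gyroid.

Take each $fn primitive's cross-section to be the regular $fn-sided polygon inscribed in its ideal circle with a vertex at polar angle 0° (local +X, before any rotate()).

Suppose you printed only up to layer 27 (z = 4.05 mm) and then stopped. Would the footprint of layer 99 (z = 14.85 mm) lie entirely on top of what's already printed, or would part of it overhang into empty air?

Compare the two slices. At z = 4.05: the cylinder: section is a regular 12-gon, circumradius r=4.5 (area = (12/2)·4.500²·sin(360°/12) = 60.75 mm²); the cylinder at (-2, 10.5): section is a regular 12-gon, circumradius r=10 (area = (12/2)·10.000²·sin(360°/12) = 300.00 mm²); the cone at (13, -1.5) (r1=4.5→r2=1) has section circumradius 3.217 here — a regular 12-gon (area = (12/2)·3.217²·sin(360°/12) = 31.04 mm²); Subtracting the remaining from the first: starting from the r=4.5 cylinder (60.75 mm²), the r=10 cylinder at (-2, 10.5) partially overlaps it — only the 19.94 mm² overlap (of its 300.00 mm²) is removed, clipping the outline; the cone at (13, -1.5) misses the remaining region (no effect) — area = 40.81 mm². At z = 14.85: the cylinder: section is a regular 12-gon, circumradius r=4.5 (area = (12/2)·4.500²·sin(360°/12) = 60.75 mm²); the cylinder at (-2, 10.5): section is a regular 12-gon, circumradius r=10 (area = (12/2)·10.000²·sin(360°/12) = 300.00 mm²); the cone at (13, -1.5) is not intersected at this z (z outside [-2, 14.5]); Taking the first minus the rest: starting from the r=4.5 cylinder (60.75 mm²), the r=10 cylinder at (-2, 10.5) partially overlaps it — only the 19.94 mm² overlap (of its 300.00 mm²) is removed, clipping the outline — area = 40.81 mm². Checking containment: the cross-section at z = 14.85 is a subset of the cross-section at z = 4.05.

entirely on top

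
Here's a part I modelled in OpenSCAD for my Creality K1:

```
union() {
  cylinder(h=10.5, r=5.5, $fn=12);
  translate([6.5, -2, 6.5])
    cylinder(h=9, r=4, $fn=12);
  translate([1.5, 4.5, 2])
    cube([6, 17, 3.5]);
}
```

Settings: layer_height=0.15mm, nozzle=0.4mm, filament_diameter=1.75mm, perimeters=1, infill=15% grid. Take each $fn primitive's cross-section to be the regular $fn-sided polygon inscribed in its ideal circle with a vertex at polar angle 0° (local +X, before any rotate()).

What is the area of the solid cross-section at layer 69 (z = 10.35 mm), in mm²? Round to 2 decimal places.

At z = 10.35 mm: the r=5.5 cylinder gives a regular 12-gon of circumradius 5.5 (constant along its height) (area = (12/2)·5.500²·sin(360°/12) = 90.75 mm²); the r=4 cylinder at (6.5, -2) gives a regular 12-gon of circumradius 4 (constant along its height) (area = (12/2)·4.000²·sin(360°/12) = 48.00 mm²); the cube at (1.5, 4.5) does not reach this height (z outside [2, 5.5]); Combining (union): the regions partially overlap — summed areas 138.75 mm² minus the doubly-counted overlap 10.56 mm² gives 128.19 mm² — area = 128.19 mm². Overall, the cross-section is a single solid region. Net area = 128.19 mm².

128.19 mm²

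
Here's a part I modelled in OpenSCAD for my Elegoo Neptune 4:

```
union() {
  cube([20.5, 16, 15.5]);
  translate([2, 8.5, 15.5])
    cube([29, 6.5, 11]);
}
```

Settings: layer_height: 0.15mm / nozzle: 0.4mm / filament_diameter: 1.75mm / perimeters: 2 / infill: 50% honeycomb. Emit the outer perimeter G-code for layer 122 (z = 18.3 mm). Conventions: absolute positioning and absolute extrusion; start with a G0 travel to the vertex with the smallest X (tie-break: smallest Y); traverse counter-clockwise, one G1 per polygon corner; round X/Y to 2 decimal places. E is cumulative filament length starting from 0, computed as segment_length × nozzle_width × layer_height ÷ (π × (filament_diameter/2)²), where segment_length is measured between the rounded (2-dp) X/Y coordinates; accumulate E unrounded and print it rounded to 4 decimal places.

G0 X2.00 Y8.50 Z18.30
G1 X31.00 Y8.50 E0.7234
G1 X31.00 Y15.00 E0.8856
G1 X2.00 Y15.00 E1.6090
G1 X2.00 Y8.50 E1.7711

At z = 18.3 mm: the cube is absent (z outside [0, 15.5]); the 29×6.5 cube at (2, 8.5) contributes its full rectangle; Combining (union): only the 29×6.5 cube at (2, 8.5) is present, so the union is just that shape — 1 connected region. The outline is a single polygon with 4 vertices. Extrusion per mm of travel: 0.4 × 0.15 / (π × 0.875²) = 0.024945. Accumulating E over each segment gives final E = 1.7711.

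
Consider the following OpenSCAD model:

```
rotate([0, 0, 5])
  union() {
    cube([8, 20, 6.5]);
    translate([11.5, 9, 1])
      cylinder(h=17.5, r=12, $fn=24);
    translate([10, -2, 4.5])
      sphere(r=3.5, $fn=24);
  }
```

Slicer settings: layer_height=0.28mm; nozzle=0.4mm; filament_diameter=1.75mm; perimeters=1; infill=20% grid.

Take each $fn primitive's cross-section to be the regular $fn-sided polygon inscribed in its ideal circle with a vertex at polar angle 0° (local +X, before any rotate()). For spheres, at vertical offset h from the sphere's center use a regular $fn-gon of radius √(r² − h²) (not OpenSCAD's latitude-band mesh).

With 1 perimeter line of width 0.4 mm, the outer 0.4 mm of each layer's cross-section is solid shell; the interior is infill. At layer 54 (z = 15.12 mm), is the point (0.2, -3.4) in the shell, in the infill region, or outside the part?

outside

At z = 15.12 mm: the cube does not reach this height (z outside [0, 6.5]); the r=12 cylinder at (11.5, 9) contributes a regular 24-gon of circumradius 12; the sphere at (10, -2) is absent (|z−center|=10.620 > r=3.5); Merging all regions: only the r=12 cylinder at (11.5, 9) is present, so the union is just that shape — 1 connected region; (whole slice rotated 5° about Z — lengths, areas and connectivity unchanged). Overall, the cross-section is a single solid region. Undo the 5° rotation: the query point maps to (-0.097, -3.404) in the un-rotated model frame. The nearest boundary edge runs (1.11, 3.00)→(3.01, 0.51); distance from the point to it = 5.00 mm. The point is not inside any of the regions above, so it lies outside the cross-section (5.00 mm from the nearest boundary).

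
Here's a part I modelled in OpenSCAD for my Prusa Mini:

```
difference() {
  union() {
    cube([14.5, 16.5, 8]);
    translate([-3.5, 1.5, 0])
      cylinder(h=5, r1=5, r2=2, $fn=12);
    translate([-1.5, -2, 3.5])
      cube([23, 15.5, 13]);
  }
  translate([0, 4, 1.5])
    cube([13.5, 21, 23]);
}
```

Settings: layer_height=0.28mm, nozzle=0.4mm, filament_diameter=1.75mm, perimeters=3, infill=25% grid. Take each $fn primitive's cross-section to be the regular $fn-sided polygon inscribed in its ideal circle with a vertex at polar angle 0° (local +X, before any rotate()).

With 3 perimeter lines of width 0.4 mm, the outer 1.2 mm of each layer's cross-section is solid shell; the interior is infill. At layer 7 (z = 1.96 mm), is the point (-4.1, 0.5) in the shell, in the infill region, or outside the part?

infill

At z = 1.96 mm: the cube is present — its section is the full 14.5×16.5 rectangle; the cone at (-3.5, 1.5): at t=0.392 of its height the radius interpolates to r₁+(r₂−r₁)t = 3.824, giving a regular 12-gon of that circumradius; the cube at (-1.5, -2) does not reach this height (z outside [3.5, 16.5]); Merging all regions: the regions partially overlap (shared area 0.39 mm²), so overlapping operands fuse into one piece — 1 connected region; the 13.5×21 cube at (0, 4) contributes its full rectangle; Subtracting the remaining from the first: starting from the result so far, the 13.5×21 cube at (0, 4) partially overlaps it — only the 168.75 mm² overlap (of its 283.50 mm²) is removed, clipping the outline — 1 connected region. Overall, the cross-section is a single solid region. The nearest boundary edge runs (-5.41, -1.81)→(-6.81, -0.41); distance from the point to it = 2.56 mm. The point is inside the cross-section and 2.56 mm from the nearest boundary — more than the 1.2 mm shell width (3 × 0.4), so it's in the infill interior.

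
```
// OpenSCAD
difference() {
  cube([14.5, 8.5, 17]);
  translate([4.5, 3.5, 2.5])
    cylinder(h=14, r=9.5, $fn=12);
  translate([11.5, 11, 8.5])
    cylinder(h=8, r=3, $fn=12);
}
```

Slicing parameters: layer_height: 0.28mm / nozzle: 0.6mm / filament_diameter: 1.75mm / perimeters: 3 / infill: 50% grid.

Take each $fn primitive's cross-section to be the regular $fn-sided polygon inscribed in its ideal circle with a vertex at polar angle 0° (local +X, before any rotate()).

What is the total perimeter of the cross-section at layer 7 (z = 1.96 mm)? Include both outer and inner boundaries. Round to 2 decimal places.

At z = 1.96 mm: the cube is present — its section is the full 14.5×8.5 rectangle (perimeter 46.00 mm); the cylinder at (4.5, 3.5) is absent (z outside [2.5, 16.5]); the cylinder at (11.5, 11) does not reach this height (z outside [8.5, 16.5]); Subtracting the remaining from the first: none of the subtracted shapes is present at this height, so the 14.5×8.5 cube is unchanged — boundary = 46.00 mm. Overall, the cross-section is a single solid region. Total boundary length (outer) = 46.00 mm.

46.00 mm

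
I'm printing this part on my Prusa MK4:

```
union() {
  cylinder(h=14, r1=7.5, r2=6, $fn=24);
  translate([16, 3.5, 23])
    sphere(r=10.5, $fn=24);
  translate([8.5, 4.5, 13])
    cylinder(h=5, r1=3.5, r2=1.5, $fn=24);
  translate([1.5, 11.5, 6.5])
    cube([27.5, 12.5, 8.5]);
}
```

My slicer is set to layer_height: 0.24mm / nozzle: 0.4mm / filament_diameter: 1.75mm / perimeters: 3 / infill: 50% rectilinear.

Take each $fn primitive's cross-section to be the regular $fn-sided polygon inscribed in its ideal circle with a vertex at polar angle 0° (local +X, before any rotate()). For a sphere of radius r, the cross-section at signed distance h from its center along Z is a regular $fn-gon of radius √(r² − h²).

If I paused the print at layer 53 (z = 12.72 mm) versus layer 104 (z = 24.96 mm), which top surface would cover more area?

layer 53 (z = 12.72 mm)

Layer 53 (z = 12.72): the cone (r1=7.5→r2=6) has section circumradius 6.137 here — a regular 24-gon (area = (24/2)·6.137²·sin(360°/24) = 116.98 mm²); the r=10.5 sphere at (16, 3.5) slices to a regular 24-gon of circumradius 2.138 (√(r²−h²) with h=10.28 from center) (area = (24/2)·2.138²·sin(360°/24) = 14.20 mm²); the cone at (8.5, 4.5) is not intersected at this z (z outside [13, 18]); the 27.5×12.5 cube at (1.5, 11.5) contributes its full rectangle (area 343.75 mm²); Combining (union): the 3 present regions are separate (no shared area or edge), so areas and boundary lengths simply add and each stays a separate island — area = 474.93 mm². So its area = 474.93 mm². Layer 104 (z = 24.96): the cone is not intersected at this z (z outside [0, 14]); the r=10.5 sphere at (16, 3.5) slices to a regular 24-gon of circumradius 10.315 (√(r²−h²) with h=1.96 from center) (area = (24/2)·10.315²·sin(360°/24) = 330.49 mm²); the cone at (8.5, 4.5) is absent (z outside [13, 18]); the cube at (1.5, 11.5) does not reach this height (z outside [6.5, 15]); Taking the union: only the r=10.5 sphere at (16, 3.5) is present, so the union is just that shape — area = 330.49 mm². So its area = 330.49 mm². Layer 53 is larger (474.93 vs 330.49 mm²).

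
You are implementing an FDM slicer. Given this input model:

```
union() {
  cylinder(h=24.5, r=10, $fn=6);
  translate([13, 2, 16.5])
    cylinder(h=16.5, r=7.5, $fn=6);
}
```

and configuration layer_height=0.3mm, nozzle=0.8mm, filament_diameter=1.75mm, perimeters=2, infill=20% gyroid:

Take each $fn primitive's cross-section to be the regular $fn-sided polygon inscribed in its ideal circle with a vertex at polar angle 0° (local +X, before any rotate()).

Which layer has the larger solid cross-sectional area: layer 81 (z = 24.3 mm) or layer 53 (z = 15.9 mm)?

layer 81 (z = 24.3 mm)

Layer 81 (z = 24.3): the r=10 cylinder gives a regular 6-gon of circumradius 10 (constant along its height) (area = (6/2)·10.000²·sin(360°/6) = 259.81 mm²); the cylinder at (13, 2): section is a regular 6-gon, circumradius r=7.5 (area = (6/2)·7.500²·sin(360°/6) = 146.14 mm²); Merging all regions: the regions partially overlap — summed areas 405.95 mm² minus the doubly-counted overlap 16.38 mm² gives 389.57 mm² — area = 389.57 mm². So its area = 389.57 mm². Layer 53 (z = 15.9): the r=10 cylinder contributes a regular 6-gon of circumradius 10 (area = (6/2)·10.000²·sin(360°/6) = 259.81 mm²); the cylinder at (13, 2) is not intersected at this z (z outside [16.5, 33]); Merging all regions: only the r=10 cylinder is present, so the union is just that shape — area = 259.81 mm². So its area = 259.81 mm². Layer 81 is larger (389.57 vs 259.81 mm²).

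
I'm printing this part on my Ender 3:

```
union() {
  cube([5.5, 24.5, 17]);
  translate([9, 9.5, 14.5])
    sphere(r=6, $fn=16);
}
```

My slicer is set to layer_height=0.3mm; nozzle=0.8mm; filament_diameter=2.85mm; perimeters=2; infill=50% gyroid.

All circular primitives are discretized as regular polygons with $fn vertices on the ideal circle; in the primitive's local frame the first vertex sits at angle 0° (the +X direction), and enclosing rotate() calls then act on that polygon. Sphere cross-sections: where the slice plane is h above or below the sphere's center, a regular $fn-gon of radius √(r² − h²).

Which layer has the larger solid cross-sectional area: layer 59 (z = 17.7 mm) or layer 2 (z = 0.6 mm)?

Layer 59 (z = 17.7): the cube does not reach this height (z outside [0, 17]); the r=6 sphere at (9, 9.5) slices to a regular 16-gon of circumradius 5.075 (√(r²−h²) with h=3.2 from center) (area = (16/2)·5.075²·sin(360°/16) = 78.86 mm²); Taking the union: only the r=6 sphere at (9, 9.5) is present, so the union is just that shape — area = 78.86 mm². So its area = 78.86 mm². Layer 2 (z = 0.6): the 5.5×24.5 cube contributes its full rectangle (area 134.75 mm²); the sphere at (9, 9.5) is not intersected at this z (|z−center|=13.900 > r=6); Merging all regions: only the 5.5×24.5 cube is present, so the union is just that shape — area = 134.75 mm². So its area = 134.75 mm². Layer 2 is larger (134.75 vs 78.86 mm²).

layer 2 (z = 0.6 mm)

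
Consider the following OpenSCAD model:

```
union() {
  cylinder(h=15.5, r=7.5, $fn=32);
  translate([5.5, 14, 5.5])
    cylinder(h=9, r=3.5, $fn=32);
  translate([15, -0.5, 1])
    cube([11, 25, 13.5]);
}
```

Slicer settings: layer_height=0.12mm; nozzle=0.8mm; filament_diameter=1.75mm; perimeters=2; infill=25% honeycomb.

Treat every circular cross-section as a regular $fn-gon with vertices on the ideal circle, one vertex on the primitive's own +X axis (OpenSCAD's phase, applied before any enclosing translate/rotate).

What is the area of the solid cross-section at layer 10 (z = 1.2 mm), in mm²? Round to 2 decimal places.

450.58 mm²

At z = 1.2 mm: the r=7.5 cylinder gives a regular 32-gon of circumradius 7.5 (constant along its height) (area = (32/2)·7.500²·sin(360°/32) = 175.58 mm²); the cylinder at (5.5, 14) is not intersected at this z (z outside [5.5, 14.5]); the 11×25 cube at (15, -0.5) contributes its full rectangle (area 275.00 mm²); Merging all regions: the 2 present regions are separate (no shared area or edge), so areas and boundary lengths simply add and each stays a separate island — area = 450.58 mm². Overall, the cross-section has 2 separate islands. Net area = 450.58 mm².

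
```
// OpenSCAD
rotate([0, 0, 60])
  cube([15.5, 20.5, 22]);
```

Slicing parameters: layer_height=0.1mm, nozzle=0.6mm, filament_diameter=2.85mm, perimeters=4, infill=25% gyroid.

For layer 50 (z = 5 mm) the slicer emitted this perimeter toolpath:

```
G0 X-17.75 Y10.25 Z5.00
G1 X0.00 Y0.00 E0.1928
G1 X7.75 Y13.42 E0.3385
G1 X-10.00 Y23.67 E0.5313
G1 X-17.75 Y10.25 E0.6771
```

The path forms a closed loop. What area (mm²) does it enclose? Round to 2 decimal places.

317.64 mm²

Apply the shoelace formula to the sequence of (X, Y) vertices; enclosed area = 317.64 mm².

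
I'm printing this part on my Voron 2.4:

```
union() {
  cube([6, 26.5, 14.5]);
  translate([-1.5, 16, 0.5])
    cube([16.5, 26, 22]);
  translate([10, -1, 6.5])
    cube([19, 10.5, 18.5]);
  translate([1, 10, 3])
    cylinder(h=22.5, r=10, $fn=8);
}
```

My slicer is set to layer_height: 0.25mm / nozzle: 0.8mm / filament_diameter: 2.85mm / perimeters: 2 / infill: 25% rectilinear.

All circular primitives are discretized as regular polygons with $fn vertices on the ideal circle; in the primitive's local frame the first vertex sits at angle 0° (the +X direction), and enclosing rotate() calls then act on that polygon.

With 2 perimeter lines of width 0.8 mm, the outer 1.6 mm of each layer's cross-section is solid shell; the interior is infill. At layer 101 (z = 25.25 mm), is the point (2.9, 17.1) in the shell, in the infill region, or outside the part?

At z = 25.25 mm: the cube does not reach this height (z outside [0, 14.5]); the cube at (-1.5, 16) is not intersected at this z (z outside [0.5, 22.5]); the cube at (10, -1) is absent (z outside [6.5, 25]); the r=10 cylinder at (1, 10) contributes a regular 8-gon of circumradius 10; Combining (union): only the r=10 cylinder at (1, 10) is present, so the union is just that shape — 1 connected region. Overall, the cross-section is a single solid region. The nearest boundary edge runs (8.07, 17.07)→(1.00, 20.00); distance from the point to it = 1.95 mm. The point is inside the cross-section and 1.95 mm from the nearest boundary — more than the 1.6 mm shell width (2 × 0.8), so it's in the infill interior.

infill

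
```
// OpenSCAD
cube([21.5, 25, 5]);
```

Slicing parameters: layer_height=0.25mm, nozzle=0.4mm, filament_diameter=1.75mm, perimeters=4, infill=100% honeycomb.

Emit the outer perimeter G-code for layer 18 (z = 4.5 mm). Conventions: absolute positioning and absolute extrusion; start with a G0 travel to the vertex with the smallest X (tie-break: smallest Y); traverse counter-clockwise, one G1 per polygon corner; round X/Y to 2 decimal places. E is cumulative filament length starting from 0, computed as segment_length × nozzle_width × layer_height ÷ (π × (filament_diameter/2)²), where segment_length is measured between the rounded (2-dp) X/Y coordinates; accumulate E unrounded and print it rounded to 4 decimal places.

G0 X0.00 Y0.00 Z4.50
G1 X21.50 Y0.00 E0.8939
G1 X21.50 Y25.00 E1.9332
G1 X0.00 Y25.00 E2.8271
G1 X0.00 Y0.00 E3.8665

At z = 4.5 mm: the 21.5×25 cube contributes its full rectangle. The outline is a single polygon with 4 vertices. Extrusion per mm of travel: 0.4 × 0.25 / (π × 0.875²) = 0.041575. Accumulating E over each segment gives final E = 3.8665.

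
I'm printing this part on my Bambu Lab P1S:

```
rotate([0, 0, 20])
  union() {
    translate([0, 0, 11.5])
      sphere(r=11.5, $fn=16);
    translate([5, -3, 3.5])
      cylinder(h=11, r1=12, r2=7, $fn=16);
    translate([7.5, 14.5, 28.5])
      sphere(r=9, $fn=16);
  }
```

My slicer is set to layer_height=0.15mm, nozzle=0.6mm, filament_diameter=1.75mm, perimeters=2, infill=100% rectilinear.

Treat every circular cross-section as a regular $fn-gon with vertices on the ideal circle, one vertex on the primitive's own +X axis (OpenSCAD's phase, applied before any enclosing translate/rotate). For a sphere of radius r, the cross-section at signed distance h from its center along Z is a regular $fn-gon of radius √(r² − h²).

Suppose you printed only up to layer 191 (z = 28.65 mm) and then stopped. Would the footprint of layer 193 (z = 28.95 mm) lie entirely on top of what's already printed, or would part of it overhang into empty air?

entirely on top

Compare the two slices. At z = 28.65: the sphere is absent (|z−center|=17.150 > r=11.5); the cone at (5, -3) does not reach this height (z outside [3.5, 14.5]); the r=9 sphere at (7.5, 14.5) slices to a regular 16-gon of circumradius 8.999 (√(r²−h²) with h=0.15 from center) (area = (16/2)·8.999²·sin(360°/16) = 247.91 mm²); Merging all regions: only the r=9 sphere at (7.5, 14.5) is present, so the union is just that shape — area = 247.91 mm²; (rotated 20° about Z; rotation is an isometry so areas/perimeters/island counts are preserved). At z = 28.95: the sphere does not reach this height (|z−center|=17.450 > r=11.5); the cone at (5, -3) is not intersected at this z (z outside [3.5, 14.5]); the r=9 sphere at (7.5, 14.5) slices to a regular 16-gon of circumradius 8.989 (√(r²−h²) with h=0.45 from center) (area = (16/2)·8.989²·sin(360°/16) = 247.36 mm²); Merging all regions: only the r=9 sphere at (7.5, 14.5) is present, so the union is just that shape — area = 247.36 mm²; (whole slice rotated 20° about Z — lengths, areas and connectivity unchanged). Checking containment: the cross-section at z = 28.95 is a subset of the cross-section at z = 28.65.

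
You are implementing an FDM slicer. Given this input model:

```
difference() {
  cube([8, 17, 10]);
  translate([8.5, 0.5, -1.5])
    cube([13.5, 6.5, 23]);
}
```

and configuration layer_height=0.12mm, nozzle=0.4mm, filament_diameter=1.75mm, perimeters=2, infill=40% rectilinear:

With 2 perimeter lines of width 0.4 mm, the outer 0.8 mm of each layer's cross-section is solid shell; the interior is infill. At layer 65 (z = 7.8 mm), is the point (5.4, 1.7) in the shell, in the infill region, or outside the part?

At z = 7.8 mm: the cube is present — its section is the full 8×17 rectangle; the cube at (8.5, 0.5) (footprint 13.5×6.5) is included at this height; After the difference (first − rest): starting from the 8×17 cube, the 13.5×6.5 cube at (8.5, 0.5) misses the remaining region (no effect) — 1 connected region. Overall, the cross-section is a single solid region. The nearest boundary edge runs (8.00, 0.00)→(0.00, 0.00); distance from the point to it = 1.70 mm. The point is inside the cross-section and 1.70 mm from the nearest boundary — more than the 0.8 mm shell width (2 × 0.4), so it's in the infill interior.

infill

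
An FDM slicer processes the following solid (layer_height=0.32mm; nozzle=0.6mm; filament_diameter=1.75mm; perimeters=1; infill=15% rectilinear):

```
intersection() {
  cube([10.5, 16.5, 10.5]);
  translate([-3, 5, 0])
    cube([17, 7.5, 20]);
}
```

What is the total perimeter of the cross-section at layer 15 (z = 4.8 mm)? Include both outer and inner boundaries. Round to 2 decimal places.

36.00 mm

At z = 4.8 mm: the cube (footprint 10.5×16.5) is included at this height (perimeter 54.00 mm); the cube at (-3, 5) (footprint 17×7.5) is included at this height (perimeter 49.00 mm); Taking the intersection: the 17×7.5 cube at (-3, 5) partially overlaps the 10.5×16.5 cube; clipping to the common part keeps 78.75 mm² — boundary = 36.00 mm. Overall, the cross-section is a single solid region. Total boundary length (outer) = 36.00 mm.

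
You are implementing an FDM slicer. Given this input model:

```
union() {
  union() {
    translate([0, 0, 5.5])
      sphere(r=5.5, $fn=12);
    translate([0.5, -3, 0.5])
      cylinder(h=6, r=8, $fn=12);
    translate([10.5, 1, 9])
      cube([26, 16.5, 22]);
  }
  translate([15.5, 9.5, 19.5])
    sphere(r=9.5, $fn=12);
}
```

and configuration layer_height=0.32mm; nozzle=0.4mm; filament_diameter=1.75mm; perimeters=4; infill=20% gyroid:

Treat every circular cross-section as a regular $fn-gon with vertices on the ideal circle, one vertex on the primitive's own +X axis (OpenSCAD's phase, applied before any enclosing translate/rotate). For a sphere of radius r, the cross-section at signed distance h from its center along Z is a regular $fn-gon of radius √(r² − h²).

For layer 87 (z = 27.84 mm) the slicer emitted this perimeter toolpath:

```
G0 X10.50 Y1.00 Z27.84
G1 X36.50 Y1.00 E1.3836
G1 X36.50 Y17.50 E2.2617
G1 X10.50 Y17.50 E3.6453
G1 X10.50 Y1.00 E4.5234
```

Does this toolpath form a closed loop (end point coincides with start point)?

yes

Start point (G0): (10.50, 1.00). End point (last G1): the path returns to the start — closed.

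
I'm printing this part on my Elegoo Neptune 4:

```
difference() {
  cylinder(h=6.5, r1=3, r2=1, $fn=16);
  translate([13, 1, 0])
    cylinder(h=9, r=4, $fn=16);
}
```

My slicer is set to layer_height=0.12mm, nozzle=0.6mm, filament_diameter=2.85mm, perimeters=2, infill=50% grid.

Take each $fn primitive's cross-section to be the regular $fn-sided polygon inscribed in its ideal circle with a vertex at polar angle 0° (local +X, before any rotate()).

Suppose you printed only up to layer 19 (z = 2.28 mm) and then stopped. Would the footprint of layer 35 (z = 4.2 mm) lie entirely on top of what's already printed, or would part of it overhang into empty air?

entirely on top

Compare the two slices. At z = 2.28: the cone: at t=0.351 of its height the radius interpolates to r₁+(r₂−r₁)t = 2.298, giving a regular 16-gon of that circumradius (area = (16/2)·2.298²·sin(360°/16) = 16.17 mm²); the r=4 cylinder at (13, 1) contributes a regular 16-gon of circumradius 4 (area = (16/2)·4.000²·sin(360°/16) = 48.98 mm²); After the difference (first − rest): starting from the cone (16.17 mm²), the r=4 cylinder at (13, 1) misses the remaining region (no effect) — area = 16.17 mm². At z = 4.2: the cone: at t=0.646 of its height the radius interpolates to r₁+(r₂−r₁)t = 1.708, giving a regular 16-gon of that circumradius (area = (16/2)·1.708²·sin(360°/16) = 8.93 mm²); the r=4 cylinder at (13, 1) gives a regular 16-gon of circumradius 4 (constant along its height) (area = (16/2)·4.000²·sin(360°/16) = 48.98 mm²); After the difference (first − rest): starting from the cone (8.93 mm²), the r=4 cylinder at (13, 1) misses the remaining region (no effect) — area = 8.93 mm². Checking containment: the cross-section at z = 4.2 is a subset of the cross-section at z = 2.28.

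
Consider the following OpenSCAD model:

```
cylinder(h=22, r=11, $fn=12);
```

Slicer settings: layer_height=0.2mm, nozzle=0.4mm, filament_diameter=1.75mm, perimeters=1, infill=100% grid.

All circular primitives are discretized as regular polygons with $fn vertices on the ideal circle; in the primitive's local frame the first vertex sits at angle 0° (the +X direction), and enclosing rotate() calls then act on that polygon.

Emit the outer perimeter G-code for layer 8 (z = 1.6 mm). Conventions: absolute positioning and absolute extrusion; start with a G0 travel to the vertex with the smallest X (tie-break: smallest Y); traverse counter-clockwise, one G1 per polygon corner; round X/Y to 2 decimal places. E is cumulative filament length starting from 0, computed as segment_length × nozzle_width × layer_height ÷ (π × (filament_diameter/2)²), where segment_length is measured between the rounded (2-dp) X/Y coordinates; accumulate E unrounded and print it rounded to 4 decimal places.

At z = 1.6 mm: the cylinder: section is a regular 12-gon, circumradius r=11. The outline is a single polygon with 12 vertices. Extrusion per mm of travel: 0.4 × 0.2 / (π × 0.875²) = 0.033260. Accumulating E over each segment gives final E = 2.2731.

G0 X-11.00 Y0.00 Z1.60
G1 X-9.53 Y-5.50 E0.1894
G1 X-5.50 Y-9.53 E0.3789
G1 X0.00 Y-11.00 E0.5683
G1 X5.50 Y-9.53 E0.7576
G1 X9.53 Y-5.50 E0.9472
G1 X11.00 Y0.00 E1.1365
G1 X9.53 Y5.50 E1.3259
G1 X5.50 Y9.53 E1.5154
G1 X0.00 Y11.00 E1.7048
G1 X-5.50 Y9.53 E1.8941
G1 X-9.53 Y5.50 E2.0837
G1 X-11.00 Y0.00 E2.2731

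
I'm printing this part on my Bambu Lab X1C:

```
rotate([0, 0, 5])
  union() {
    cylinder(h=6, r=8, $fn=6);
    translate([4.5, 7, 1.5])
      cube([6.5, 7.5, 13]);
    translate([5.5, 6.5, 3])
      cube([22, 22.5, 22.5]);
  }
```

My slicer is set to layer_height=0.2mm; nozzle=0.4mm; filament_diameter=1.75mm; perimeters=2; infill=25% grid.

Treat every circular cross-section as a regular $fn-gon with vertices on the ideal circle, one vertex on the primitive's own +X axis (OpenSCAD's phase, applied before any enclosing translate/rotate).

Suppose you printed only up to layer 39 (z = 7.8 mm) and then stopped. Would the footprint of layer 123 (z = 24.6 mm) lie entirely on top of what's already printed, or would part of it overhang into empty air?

Compare the two slices. At z = 7.8: the cylinder does not reach this height (z outside [0, 6]); the cube at (4.5, 7) is present — its section is the full 6.5×7.5 rectangle (area 48.75 mm²); the cube at (5.5, 6.5) is present — its section is the full 22×22.5 rectangle (area 495.00 mm²); Taking the union: the regions partially overlap — summed areas 543.75 mm² minus the doubly-counted overlap 41.25 mm² gives 502.50 mm² — area = 502.50 mm²; (rotated 5° about Z; rotation is an isometry so areas/perimeters/island counts are preserved). At z = 24.6: the cylinder is absent (z outside [0, 6]); the cube at (4.5, 7) is not intersected at this z (z outside [1.5, 14.5]); the 22×22.5 cube at (5.5, 6.5) contributes its full rectangle (area 495.00 mm²); Merging all regions: only the 22×22.5 cube at (5.5, 6.5) is present, so the union is just that shape — area = 495.00 mm²; (whole slice rotated 5° about Z — lengths, areas and connectivity unchanged). Checking containment: the cross-section at z = 24.6 is a subset of the cross-section at z = 7.8.

entirely on top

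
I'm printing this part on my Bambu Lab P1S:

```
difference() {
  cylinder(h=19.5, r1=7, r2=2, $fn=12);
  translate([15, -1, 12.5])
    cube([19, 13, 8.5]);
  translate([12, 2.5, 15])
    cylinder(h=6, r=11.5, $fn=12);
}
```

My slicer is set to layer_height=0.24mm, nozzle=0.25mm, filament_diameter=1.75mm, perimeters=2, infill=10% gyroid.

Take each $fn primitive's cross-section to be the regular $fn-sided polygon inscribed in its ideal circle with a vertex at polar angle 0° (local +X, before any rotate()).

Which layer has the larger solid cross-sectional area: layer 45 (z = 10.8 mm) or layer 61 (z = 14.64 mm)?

layer 45 (z = 10.8 mm)

Layer 45 (z = 10.8): the cone: at t=0.554 of its height the radius interpolates to r₁+(r₂−r₁)t = 4.231, giving a regular 12-gon of that circumradius (area = (12/2)·4.231²·sin(360°/12) = 53.70 mm²); the cube at (15, -1) does not reach this height (z outside [12.5, 21]); the cylinder at (12, 2.5) does not reach this height (z outside [15, 21]); After the difference (first − rest): none of the subtracted shapes is present at this height, so the cone is unchanged — area = 53.70 mm². So its area = 53.70 mm². Layer 61 (z = 14.64): the cone: at t=0.751 of its height the radius interpolates to r₁+(r₂−r₁)t = 3.246, giving a regular 12-gon of that circumradius (area = (12/2)·3.246²·sin(360°/12) = 31.61 mm²); the cube at (15, -1) (footprint 19×13) is included at this height (area 247.00 mm²); the cylinder at (12, 2.5) does not reach this height (z outside [15, 21]); After the difference (first − rest): starting from the cone (31.61 mm²), the 19×13 cube at (15, -1) misses the remaining region (no effect) — area = 31.61 mm². So its area = 31.61 mm². Layer 45 is larger (53.70 vs 31.61 mm²).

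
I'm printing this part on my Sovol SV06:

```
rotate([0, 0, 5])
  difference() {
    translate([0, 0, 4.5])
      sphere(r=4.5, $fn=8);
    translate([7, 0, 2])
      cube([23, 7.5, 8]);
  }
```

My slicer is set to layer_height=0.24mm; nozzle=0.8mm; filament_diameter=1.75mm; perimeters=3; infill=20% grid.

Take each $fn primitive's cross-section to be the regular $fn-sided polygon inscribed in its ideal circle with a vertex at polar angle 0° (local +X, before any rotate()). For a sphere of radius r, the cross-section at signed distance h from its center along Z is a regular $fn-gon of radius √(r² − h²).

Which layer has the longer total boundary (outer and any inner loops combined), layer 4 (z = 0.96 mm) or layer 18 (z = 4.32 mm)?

layer 18 (z = 4.32 mm)

Layer 4 (z = 0.96): the sphere: section is a regular 8-gon, circumradius = √(r²−h²) = √(4.5²−3.54²) = 2.778 (perimeter = 2·8·2.778·sin(180°/8) = 17.01 mm); the cube at (7, 0) does not reach this height (z outside [2, 10]); After the difference (first − rest): none of the subtracted shapes is present at this height, so the r=4.5 sphere is unchanged — boundary = 17.01 mm; (whole slice rotated 5° about Z — lengths, areas and connectivity unchanged). So its perimeter = 17.01 mm. Layer 18 (z = 4.32): the sphere: section is a regular 8-gon, circumradius = √(r²−h²) = √(4.5²−0.18²) = 4.496 (perimeter = 2·8·4.496·sin(180°/8) = 27.53 mm); the 23×7.5 cube at (7, 0) contributes its full rectangle (perimeter 61.00 mm); Taking the first minus the rest: starting from the r=4.5 sphere, the 23×7.5 cube at (7, 0) misses the remaining region (no effect) — boundary = 27.53 mm; (whole slice rotated 5° about Z — lengths, areas and connectivity unchanged). So its perimeter = 27.53 mm. Layer 18 is larger (27.53 vs 17.01 mm).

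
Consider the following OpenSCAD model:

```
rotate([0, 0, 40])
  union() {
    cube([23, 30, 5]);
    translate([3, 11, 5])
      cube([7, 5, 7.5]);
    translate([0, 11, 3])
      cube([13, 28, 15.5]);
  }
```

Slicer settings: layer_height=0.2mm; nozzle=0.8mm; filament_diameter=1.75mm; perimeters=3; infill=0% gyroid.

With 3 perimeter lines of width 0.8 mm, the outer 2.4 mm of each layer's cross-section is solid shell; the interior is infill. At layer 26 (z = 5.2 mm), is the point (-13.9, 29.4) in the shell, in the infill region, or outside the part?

infill

At z = 5.2 mm: the cube is not intersected at this z (z outside [0, 5]); the cube at (3, 11) is present — its section is the full 7×5 rectangle; the cube at (0, 11) is present — its section is the full 13×28 rectangle; Merging all regions: the 7×5 cube at (3, 11) lies entirely inside the 13×28 cube at (0, 11), so the union is just the 13×28 cube at (0, 11) — 1 connected region; (whole slice rotated 40° about Z — lengths, areas and connectivity unchanged). Overall, the cross-section is a single solid region. Undo the 40° rotation: the query point maps to (8.250, 31.456) in the un-rotated model frame. The nearest boundary edge runs (13.00, 39.00)→(13.00, 11.00); distance from the point to it = 4.75 mm. The point is inside the cross-section and 4.75 mm from the nearest boundary — more than the 2.4 mm shell width (3 × 0.8), so it's in the infill interior.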